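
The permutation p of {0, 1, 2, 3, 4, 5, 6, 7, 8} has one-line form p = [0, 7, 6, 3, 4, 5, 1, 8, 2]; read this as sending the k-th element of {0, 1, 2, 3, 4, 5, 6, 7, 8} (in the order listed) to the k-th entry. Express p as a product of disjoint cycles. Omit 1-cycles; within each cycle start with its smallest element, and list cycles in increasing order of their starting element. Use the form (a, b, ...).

From 1: 1 → 7 → 8 → 2 → 6 → 1, closing the cycle (1, 7, 8, 2, 6).
Repeating from the next unused element and collecting all non-trivial cycles gives (1, 7, 8, 2, 6).

(1, 7, 8, 2, 6)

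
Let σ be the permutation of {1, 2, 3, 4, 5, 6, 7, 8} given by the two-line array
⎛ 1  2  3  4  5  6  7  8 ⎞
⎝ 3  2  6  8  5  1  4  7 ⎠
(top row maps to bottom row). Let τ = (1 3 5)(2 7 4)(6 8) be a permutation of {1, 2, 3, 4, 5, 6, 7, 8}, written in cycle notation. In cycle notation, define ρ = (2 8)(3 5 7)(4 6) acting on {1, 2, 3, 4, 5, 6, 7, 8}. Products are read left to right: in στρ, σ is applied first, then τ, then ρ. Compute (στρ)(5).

(στρ)(5) = ρ(τ(σ(5))). σ(5) = 5, then τ(5) = 1, then ρ(1) = 1, so the result is 1.

1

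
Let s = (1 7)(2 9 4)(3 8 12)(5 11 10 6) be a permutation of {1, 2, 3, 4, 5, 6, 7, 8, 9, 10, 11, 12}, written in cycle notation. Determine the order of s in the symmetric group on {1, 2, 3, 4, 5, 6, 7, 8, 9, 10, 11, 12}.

The cycle type of s is (4, 3, 3, 2).
Since disjoint cycles commute, ord(s) = lcm(4, 3, 3, 2) = 12.

12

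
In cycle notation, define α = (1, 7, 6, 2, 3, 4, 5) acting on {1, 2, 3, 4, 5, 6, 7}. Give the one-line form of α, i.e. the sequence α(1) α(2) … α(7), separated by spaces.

7 3 4 5 1 2 6

Each element maps to the next entry in its cycle (wrapping to the front): 1↦7, 2↦3, 3↦4, 4↦5, 5↦1, 6↦2, 7↦6.
So the one-line form is 7 3 4 5 1 2 6.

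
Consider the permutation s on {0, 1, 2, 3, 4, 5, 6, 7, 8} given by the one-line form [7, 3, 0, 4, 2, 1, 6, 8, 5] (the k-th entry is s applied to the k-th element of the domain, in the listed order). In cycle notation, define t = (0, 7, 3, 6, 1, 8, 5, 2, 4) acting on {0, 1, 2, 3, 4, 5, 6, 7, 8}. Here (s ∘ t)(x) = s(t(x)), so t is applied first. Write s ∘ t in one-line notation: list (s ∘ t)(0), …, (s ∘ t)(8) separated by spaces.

(s ∘ t)(x) = s(t(x)). Computing each image: s(t(0)) = s(7) = 8, s(t(1)) = s(8) = 5, s(t(2)) = s(4) = 2, s(t(3)) = s(6) = 6, s(t(4)) = s(0) = 7, s(t(5)) = s(2) = 0, s(t(6)) = s(1) = 3, s(t(7)) = s(3) = 4, s(t(8)) = s(5) = 1.
Hence s ∘ t = [8 5 2 6 7 0 3 4 1].

8 5 2 6 7 0 3 4 1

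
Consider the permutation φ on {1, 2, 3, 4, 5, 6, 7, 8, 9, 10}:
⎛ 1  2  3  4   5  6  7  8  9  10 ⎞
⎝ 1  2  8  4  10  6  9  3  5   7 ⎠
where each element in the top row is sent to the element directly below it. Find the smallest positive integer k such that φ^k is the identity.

4

Writing φ as disjoint cycles, the cycle lengths are 4, 2, 1, 1, 1, 1.
The order of φ is the least common multiple of its cycle lengths: lcm(4, 2) = 4.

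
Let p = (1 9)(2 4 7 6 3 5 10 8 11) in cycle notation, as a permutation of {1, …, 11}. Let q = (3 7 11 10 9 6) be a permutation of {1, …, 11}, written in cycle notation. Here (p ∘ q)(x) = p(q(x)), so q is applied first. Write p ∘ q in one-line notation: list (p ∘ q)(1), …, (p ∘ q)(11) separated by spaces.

(p ∘ q)(x) = p(q(x)). Computing each image: p(q(1)) = p(1) = 9, p(q(2)) = p(2) = 4, p(q(3)) = p(7) = 6, p(q(4)) = p(4) = 7, p(q(5)) = p(5) = 10, p(q(6)) = p(3) = 5, p(q(7)) = p(11) = 2, p(q(8)) = p(8) = 11, p(q(9)) = p(6) = 3, p(q(10)) = p(9) = 1, p(q(11)) = p(10) = 8.
Hence p ∘ q = [9 4 6 7 10 5 2 11 3 1 8].

9 4 6 7 10 5 2 11 3 1 8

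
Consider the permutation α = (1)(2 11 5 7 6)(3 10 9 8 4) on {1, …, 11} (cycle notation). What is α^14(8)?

9

8 lies in the 5-cycle (3 10 9 8 4).
On a 5-cycle, α^5 is the identity, so α^14 = α^4 there (14 ≡ 4 mod 5).
Stepping 4 places around the cycle: 8 → 4 → 3 → 10 → 9.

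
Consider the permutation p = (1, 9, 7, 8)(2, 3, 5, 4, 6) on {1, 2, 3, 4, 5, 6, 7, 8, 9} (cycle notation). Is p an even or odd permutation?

The cycle lengths are 5, 4.
A cycle of length ℓ contributes ℓ−1 transpositions, so p is a product of 4 + 3 = 7 transpositions — odd.

odd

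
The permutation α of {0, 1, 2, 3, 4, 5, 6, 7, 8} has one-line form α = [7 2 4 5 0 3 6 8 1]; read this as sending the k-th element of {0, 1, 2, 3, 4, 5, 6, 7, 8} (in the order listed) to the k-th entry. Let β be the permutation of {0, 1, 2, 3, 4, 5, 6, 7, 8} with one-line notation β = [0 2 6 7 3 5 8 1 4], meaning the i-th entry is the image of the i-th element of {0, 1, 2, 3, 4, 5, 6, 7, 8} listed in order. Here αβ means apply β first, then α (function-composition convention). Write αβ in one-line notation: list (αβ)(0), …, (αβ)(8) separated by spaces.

7 4 6 8 5 3 1 2 0

Chase each element through β then α: 0 → 0 → 7; 1 → 2 → 4; 2 → 6 → 6; 3 → 7 → 8; 4 → 3 → 5; 5 → 5 → 3; 6 → 8 → 1; 7 → 1 → 2; 8 → 4 → 0.
So αβ in one-line form is 7 4 6 8 5 3 1 2 0.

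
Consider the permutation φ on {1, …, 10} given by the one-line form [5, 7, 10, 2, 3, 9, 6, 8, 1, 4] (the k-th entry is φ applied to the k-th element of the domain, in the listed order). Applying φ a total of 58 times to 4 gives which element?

Tracing 4 → 2 → … returns to 4 after 9 steps, so 4 lies in a 9-cycle (1, 5, 3, 10, 4, 2, 7, 6, 9).
Since the cycle has length 9, φ^58 acts on it the same as φ^4 (58 mod 9 = 4).
Advancing 4 steps from 4: 4 → 2 → 7 → 6 → 9.

9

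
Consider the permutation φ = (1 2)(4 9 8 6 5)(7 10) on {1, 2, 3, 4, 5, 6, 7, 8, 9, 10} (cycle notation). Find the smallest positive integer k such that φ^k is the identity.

The cycle type of φ is (5, 2, 2, 1).
The order of φ is the least common multiple of its cycle lengths: lcm(5, 2, 2) = 10.

10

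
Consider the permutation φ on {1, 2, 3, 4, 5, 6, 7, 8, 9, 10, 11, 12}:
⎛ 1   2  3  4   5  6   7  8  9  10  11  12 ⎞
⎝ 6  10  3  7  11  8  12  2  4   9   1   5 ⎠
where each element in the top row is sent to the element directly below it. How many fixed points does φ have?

1

The fixed points (elements with φ(x) = x) are {3}, so there is 1.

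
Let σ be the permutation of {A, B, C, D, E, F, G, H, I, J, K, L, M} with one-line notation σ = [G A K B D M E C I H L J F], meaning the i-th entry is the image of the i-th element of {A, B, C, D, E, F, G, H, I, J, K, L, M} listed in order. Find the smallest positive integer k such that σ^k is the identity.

10

Writing σ as disjoint cycles, the cycle lengths are 5, 5, 2, 1.
Since disjoint cycles commute, ord(σ) = lcm(5, 5, 2) = 10.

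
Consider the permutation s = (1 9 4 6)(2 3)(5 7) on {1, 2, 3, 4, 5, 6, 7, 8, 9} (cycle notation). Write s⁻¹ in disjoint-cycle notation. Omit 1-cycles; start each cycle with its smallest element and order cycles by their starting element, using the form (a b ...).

Inverting a permutation written in cycle notation just reverses the order within every cycle.
Reversing each cycle of s and rotating so the smallest element leads gives (1 6 4 9)(2 3)(5 7).

(1 6 4 9)(2 3)(5 7)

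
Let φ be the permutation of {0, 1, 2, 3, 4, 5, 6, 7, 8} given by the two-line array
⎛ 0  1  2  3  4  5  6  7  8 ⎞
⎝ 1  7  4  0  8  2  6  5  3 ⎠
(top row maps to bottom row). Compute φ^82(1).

5

Tracing 1 → 7 → … returns to 1 after 8 steps, so 1 lies in an 8-cycle (0 1 7 5 2 4 8 3).
Since the cycle has length 8, φ^82 acts on it the same as φ^2 (82 mod 8 = 2).
Advancing 2 steps from 1: 1 → 7 → 5.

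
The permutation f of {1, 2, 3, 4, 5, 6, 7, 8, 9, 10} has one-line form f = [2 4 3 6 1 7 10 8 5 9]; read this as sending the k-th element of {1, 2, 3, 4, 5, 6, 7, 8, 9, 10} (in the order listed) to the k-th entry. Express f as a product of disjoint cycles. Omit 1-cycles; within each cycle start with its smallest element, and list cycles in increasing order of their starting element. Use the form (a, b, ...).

From 1: 1 → 2 → 4 → 6 → 7 → 10 → 9 → 5 → 1, closing the cycle (1, 2, 4, 6, 7, 10, 9, 5).
Continuing from each remaining unvisited element yields (1, 2, 4, 6, 7, 10, 9, 5).

(1, 2, 4, 6, 7, 10, 9, 5)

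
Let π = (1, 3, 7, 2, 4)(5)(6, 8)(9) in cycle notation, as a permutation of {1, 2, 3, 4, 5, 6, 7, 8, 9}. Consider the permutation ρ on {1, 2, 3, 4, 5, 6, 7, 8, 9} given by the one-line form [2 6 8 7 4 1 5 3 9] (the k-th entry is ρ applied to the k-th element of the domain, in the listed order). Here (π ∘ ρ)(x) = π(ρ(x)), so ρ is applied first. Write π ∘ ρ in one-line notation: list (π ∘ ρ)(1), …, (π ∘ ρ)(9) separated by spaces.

Chase each element through ρ then π: 1 → 2 → 4; 2 → 6 → 8; 3 → 8 → 6; 4 → 7 → 2; 5 → 4 → 1; 6 → 1 → 3; 7 → 5 → 5; 8 → 3 → 7; 9 → 9 → 9.
So π ∘ ρ in one-line form is 4 8 6 2 1 3 5 7 9.

4 8 6 2 1 3 5 7 9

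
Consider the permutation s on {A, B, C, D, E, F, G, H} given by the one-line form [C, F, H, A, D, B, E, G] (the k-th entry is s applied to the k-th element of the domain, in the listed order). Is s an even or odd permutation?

In disjoint-cycle form the cycle lengths are 6, 2.
A cycle of length ℓ contributes ℓ−1 transpositions, so s is a product of 5 + 1 = 6 transpositions — even.

even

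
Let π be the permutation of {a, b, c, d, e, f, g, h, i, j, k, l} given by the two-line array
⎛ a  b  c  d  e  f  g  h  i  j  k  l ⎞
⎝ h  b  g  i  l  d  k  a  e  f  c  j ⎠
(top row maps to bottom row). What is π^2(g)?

c

Tracing g → k → … returns to g after 3 steps, so g lies in a 3-cycle (c g k).
Advancing 2 steps from g: g → k → c.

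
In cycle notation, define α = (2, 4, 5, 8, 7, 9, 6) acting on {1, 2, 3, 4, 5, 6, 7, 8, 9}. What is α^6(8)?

8 lies in the 7-cycle (2, 4, 5, 8, 7, 9, 6).
Stepping 6 places around the cycle: 8 → 7 → 9 → 6 → 2 → 4 → 5.

5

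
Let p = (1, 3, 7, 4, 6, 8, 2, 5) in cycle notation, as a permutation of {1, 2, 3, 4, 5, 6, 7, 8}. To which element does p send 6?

8

In the cycle (1, 3, 7, 4, 6, 8, 2, 5), 6 is followed by 8, so p(6) = 8.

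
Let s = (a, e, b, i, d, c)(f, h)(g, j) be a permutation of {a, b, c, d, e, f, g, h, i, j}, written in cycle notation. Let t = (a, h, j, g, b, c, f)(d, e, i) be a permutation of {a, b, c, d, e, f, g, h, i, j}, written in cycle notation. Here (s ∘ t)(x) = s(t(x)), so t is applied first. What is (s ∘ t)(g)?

i

(s ∘ t)(g) = s(t(g)). t(g) = b, then s(b) = i. So (s ∘ t)(g) = i.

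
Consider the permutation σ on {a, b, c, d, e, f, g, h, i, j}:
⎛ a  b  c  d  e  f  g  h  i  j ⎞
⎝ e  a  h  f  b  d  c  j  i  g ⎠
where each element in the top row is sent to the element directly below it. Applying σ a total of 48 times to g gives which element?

g

Tracing g → c → … returns to g after 4 steps, so g lies in a 4-cycle (c h j g).
Powers repeat with period 4 on this cycle, and 48 mod 4 = 0, so σ^48(g) = σ^0(g).
So σ^48(g) = g.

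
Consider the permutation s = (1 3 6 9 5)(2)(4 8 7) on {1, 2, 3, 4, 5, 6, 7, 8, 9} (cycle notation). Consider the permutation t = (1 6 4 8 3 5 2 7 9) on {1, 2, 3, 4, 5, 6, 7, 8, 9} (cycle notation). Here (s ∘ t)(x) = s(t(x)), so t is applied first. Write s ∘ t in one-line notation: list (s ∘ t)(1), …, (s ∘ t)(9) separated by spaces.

9 4 1 7 2 8 5 6 3

(s ∘ t)(x) = s(t(x)). Computing each image: s(t(1)) = s(6) = 9, s(t(2)) = s(7) = 4, s(t(3)) = s(5) = 1, s(t(4)) = s(8) = 7, s(t(5)) = s(2) = 2, s(t(6)) = s(4) = 8, s(t(7)) = s(9) = 5, s(t(8)) = s(3) = 6, s(t(9)) = s(1) = 3.
Hence s ∘ t = [9 4 1 7 2 8 5 6 3].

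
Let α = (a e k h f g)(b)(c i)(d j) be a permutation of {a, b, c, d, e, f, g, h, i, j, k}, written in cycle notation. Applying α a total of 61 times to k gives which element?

h

k lies in the 6-cycle (a e k h f g).
On a 6-cycle, α^6 is the identity, so α^61 = α^1 there (61 ≡ 1 mod 6).
Stepping 1 place around the cycle: k → h.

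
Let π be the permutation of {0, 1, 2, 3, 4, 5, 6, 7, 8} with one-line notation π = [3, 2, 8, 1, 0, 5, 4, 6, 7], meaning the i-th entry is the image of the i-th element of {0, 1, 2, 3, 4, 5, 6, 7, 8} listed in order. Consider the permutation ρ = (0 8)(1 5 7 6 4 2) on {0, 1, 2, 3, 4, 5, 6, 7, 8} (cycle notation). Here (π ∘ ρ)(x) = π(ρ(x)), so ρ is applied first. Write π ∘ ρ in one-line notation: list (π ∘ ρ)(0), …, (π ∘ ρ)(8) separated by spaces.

(π ∘ ρ)(x) = π(ρ(x)). Computing each image: π(ρ(0)) = π(8) = 7, π(ρ(1)) = π(5) = 5, π(ρ(2)) = π(1) = 2, π(ρ(3)) = π(3) = 1, π(ρ(4)) = π(2) = 8, π(ρ(5)) = π(7) = 6, π(ρ(6)) = π(4) = 0, π(ρ(7)) = π(6) = 4, π(ρ(8)) = π(0) = 3.
Hence π ∘ ρ = [7 5 2 1 8 6 0 4 3].

7 5 2 1 8 6 0 4 3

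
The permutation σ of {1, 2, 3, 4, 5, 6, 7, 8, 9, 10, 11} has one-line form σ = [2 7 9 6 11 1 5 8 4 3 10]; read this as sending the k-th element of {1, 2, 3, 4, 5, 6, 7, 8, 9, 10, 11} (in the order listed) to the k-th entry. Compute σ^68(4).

Tracing 4 → 6 → … returns to 4 after 10 steps, so 4 lies in a 10-cycle (1 2 7 5 11 10 3 9 4 6).
Powers repeat with period 10 on this cycle, and 68 mod 10 = 8, so σ^68(4) = σ^8(4).
Stepping 8 places around the cycle: 4 → 6 → 1 → 2 → 7 → 5 → 11 → 10 → 3.

3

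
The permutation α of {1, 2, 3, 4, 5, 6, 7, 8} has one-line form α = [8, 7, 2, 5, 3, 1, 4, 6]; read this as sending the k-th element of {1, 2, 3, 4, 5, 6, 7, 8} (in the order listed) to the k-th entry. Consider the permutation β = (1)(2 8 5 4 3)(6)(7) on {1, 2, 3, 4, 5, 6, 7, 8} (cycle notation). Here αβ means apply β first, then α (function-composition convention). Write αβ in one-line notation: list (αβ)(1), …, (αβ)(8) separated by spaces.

8 6 7 2 5 1 4 3

(αβ)(x) = α(β(x)). Computing each image: α(β(1)) = α(1) = 8, α(β(2)) = α(8) = 6, α(β(3)) = α(2) = 7, α(β(4)) = α(3) = 2, α(β(5)) = α(4) = 5, α(β(6)) = α(6) = 1, α(β(7)) = α(7) = 4, α(β(8)) = α(5) = 3.
Hence αβ = [8 6 7 2 5 1 4 3].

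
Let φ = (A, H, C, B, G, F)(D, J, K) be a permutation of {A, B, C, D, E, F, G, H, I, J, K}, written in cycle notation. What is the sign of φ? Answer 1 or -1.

The cycle lengths are 6, 3, 1, 1.
A cycle of length ℓ contributes ℓ−1 transpositions, so φ is a product of 5 + 2 = 7 transpositions — odd.

-1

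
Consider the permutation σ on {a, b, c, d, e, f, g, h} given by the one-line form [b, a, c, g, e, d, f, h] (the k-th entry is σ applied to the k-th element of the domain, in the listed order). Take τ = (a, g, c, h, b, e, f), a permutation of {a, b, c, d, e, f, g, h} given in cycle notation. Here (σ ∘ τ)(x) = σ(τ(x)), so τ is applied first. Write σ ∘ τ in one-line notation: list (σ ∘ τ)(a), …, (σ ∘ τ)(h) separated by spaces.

Chase each element through τ then σ: a → g → f; b → e → e; c → h → h; d → d → g; e → f → d; f → a → b; g → c → c; h → b → a.
So σ ∘ τ in one-line form is f e h g d b c a.

f e h g d b c a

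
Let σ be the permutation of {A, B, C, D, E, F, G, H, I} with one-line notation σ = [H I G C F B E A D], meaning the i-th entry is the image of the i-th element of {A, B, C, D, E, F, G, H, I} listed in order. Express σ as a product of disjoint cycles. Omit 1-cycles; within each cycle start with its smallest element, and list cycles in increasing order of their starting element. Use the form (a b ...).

Iterating σ from A gives A → H → A; that is the 2-cycle (A H).
Repeating from the next unused element and collecting all non-trivial cycles gives (A H)(B I D C G E F).

(A H)(B I D C G E F)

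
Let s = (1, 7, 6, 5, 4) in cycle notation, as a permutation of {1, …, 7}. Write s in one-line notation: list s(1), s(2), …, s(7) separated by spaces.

Each element maps to the next entry in its cycle (wrapping to the front): 1→7, 2→2, 3→3, 4→1, 5→4, 6→5, 7→6.
So the one-line form is 7 2 3 1 4 5 6.

7 2 3 1 4 5 6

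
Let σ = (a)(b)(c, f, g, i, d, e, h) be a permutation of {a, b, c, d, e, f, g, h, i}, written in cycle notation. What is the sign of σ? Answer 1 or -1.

The cycle lengths are 7, 1, 1.
A cycle of length ℓ contributes ℓ−1 transpositions, so σ is a product of 6 transpositions — even.

1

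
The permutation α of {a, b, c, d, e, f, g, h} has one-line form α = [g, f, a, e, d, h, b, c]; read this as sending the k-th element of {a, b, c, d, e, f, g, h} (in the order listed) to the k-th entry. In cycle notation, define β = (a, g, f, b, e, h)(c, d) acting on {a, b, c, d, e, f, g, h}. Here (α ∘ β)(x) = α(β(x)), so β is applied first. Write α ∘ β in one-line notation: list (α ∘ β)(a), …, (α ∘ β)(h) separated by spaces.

b d e a c f h g

(α ∘ β)(x) = α(β(x)). Computing each image: α(β(a)) = α(g) = b, α(β(b)) = α(e) = d, α(β(c)) = α(d) = e, α(β(d)) = α(c) = a, α(β(e)) = α(h) = c, α(β(f)) = α(b) = f, α(β(g)) = α(f) = h, α(β(h)) = α(a) = g.
Hence α ∘ β = [b d e a c f h g].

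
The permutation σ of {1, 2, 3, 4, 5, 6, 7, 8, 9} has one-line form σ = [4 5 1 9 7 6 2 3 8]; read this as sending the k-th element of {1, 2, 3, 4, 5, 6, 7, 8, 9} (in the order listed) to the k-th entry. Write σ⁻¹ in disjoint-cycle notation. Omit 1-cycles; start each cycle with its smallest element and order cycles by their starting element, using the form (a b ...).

(1 3 8 9 4)(2 7 5)

The cycle decomposition of σ is (1 4 9 8 3)(2 5 7).
The inverse reverses every cycle; in canonical form, σ⁻¹ = (1 3 8 9 4)(2 7 5).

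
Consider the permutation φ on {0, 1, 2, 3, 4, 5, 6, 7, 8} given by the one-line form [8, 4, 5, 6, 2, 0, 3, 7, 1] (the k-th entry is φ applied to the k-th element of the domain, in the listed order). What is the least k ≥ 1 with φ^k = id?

The disjoint-cycle form of φ has cycle lengths 6, 2, 1.
The order is lcm(6, 2) = 6.

6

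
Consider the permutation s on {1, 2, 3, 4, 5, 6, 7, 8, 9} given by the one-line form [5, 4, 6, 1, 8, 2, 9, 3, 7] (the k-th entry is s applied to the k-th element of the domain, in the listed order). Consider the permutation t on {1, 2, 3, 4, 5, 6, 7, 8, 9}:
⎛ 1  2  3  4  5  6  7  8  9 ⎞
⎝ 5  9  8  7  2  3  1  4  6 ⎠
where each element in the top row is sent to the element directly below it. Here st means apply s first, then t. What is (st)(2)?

s(2) = 4, then t(4) = 7; composing gives (st)(2) = 7.

7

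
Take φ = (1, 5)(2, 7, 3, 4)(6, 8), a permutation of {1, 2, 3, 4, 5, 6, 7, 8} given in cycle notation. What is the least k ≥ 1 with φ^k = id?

4

The disjoint cycles have lengths 4, 2, 2.
Since disjoint cycles commute, ord(φ) = lcm(4, 2, 2) = 4.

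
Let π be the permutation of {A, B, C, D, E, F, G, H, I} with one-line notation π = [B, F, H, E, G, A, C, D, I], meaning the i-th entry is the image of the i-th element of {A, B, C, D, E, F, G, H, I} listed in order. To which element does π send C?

H

C is element number 3 of the domain, and entry number 3 of the one-line form is H, so π(C) = H.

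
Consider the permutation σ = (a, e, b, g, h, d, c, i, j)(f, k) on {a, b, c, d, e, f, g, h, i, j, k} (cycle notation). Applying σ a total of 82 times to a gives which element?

a lies in the 9-cycle (a, e, b, g, h, d, c, i, j).
Since the cycle has length 9, σ^82 acts on it the same as σ^1 (82 mod 9 = 1).
Advancing 1 step from a: a → e.

e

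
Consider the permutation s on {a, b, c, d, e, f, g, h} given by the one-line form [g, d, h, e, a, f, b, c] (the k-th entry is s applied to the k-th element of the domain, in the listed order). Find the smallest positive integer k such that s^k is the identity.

Decomposing into disjoint cycles gives cycle lengths 5, 2, 1.
The order of s is the least common multiple of its cycle lengths: lcm(5, 2) = 10.

10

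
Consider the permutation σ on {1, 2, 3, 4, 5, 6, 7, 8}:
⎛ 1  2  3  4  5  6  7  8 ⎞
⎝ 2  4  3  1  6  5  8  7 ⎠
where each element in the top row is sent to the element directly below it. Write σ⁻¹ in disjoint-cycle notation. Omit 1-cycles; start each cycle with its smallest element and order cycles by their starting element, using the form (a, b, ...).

The cycle decomposition of σ is (1, 2, 4)(5, 6)(7, 8).
The inverse reverses every cycle; in canonical form, σ⁻¹ = (1, 4, 2)(5, 6)(7, 8).

(1, 4, 2)(5, 6)(7, 8)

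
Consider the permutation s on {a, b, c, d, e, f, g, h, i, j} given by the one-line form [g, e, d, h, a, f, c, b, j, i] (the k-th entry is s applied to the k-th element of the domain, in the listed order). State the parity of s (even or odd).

In disjoint-cycle form the cycle lengths are 7, 2, 1.
A cycle is odd iff its length is even; s has 1 even-length cycle, so sgn(s) = (−1)^1 and s is odd.

odd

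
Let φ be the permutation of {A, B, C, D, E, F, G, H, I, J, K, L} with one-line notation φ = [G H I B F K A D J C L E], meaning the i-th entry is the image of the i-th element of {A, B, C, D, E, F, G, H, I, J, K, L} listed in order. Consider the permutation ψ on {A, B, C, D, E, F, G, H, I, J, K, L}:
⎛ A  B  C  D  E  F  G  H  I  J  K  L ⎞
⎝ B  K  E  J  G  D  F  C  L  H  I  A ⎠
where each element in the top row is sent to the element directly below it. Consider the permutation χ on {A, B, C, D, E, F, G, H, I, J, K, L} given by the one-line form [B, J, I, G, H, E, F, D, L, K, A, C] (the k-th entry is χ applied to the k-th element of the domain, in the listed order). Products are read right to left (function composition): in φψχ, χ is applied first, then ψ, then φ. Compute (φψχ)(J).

J

Chase J: χ(J) = K; ψ(K) = I; φ(I) = J. Hence (φψχ)(J) = J.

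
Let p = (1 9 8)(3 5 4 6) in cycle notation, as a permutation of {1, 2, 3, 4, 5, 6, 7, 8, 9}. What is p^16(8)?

8 lies in the 3-cycle (1 9 8).
On a 3-cycle, p^3 is the identity, so p^16 = p^1 there (16 ≡ 1 mod 3).
Stepping 1 place around the cycle: 8 → 1.

1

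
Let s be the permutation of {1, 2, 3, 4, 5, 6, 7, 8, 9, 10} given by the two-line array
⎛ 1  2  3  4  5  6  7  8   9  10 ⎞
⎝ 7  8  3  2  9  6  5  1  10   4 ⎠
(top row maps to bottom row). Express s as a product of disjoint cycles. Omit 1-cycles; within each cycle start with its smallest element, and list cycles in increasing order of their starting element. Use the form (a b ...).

(1 7 5 9 10 4 2 8)

Start at 1 and follow images: 1 → 7 → 5 → 9 → 10 → 4 → 2 → 8 → 1, giving the cycle (1 7 5 9 10 4 2 8).
Continuing from each remaining unvisited element yields (1 7 5 9 10 4 2 8).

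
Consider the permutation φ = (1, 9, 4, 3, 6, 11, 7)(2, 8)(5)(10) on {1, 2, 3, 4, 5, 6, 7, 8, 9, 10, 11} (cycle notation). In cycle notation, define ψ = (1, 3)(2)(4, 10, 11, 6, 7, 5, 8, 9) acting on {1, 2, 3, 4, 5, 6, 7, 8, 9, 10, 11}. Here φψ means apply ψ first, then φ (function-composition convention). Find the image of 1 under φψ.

6

ψ(1) = 3, then φ(3) = 6; composing gives (φψ)(1) = 6.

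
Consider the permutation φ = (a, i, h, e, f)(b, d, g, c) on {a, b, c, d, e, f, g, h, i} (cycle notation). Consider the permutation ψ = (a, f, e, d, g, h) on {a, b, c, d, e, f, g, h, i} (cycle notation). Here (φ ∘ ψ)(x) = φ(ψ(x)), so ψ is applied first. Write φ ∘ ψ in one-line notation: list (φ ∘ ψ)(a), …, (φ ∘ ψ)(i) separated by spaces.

a d b c g f e i h

Chase each element through ψ then φ: a → f → a; b → b → d; c → c → b; d → g → c; e → d → g; f → e → f; g → h → e; h → a → i; i → i → h.
Collecting the images, φ ∘ ψ = [a d b c g f e i h].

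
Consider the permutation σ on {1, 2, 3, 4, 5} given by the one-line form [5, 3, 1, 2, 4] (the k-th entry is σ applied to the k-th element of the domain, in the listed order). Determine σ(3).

3 is element number 3 of the domain, and entry number 3 of the one-line form is 1, so σ(3) = 1.

1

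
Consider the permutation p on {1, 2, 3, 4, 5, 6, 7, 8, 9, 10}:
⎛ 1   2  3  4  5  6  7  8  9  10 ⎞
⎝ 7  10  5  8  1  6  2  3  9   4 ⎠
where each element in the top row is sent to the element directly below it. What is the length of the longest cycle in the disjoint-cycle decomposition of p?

8

Decomposing into disjoint cycles gives (1, 7, 2, 10, 4, 8, 3, 5); the longest has length 8.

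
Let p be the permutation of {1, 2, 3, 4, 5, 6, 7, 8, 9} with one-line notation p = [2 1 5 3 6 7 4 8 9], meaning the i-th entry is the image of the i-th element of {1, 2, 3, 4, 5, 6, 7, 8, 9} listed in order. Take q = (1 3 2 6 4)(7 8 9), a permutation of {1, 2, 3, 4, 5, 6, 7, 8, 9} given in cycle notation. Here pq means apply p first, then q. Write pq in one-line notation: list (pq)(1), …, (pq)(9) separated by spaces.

6 3 5 2 4 8 1 9 7

Chase each element through p then q: 1 → 2 → 6; 2 → 1 → 3; 3 → 5 → 5; 4 → 3 → 2; 5 → 6 → 4; 6 → 7 → 8; 7 → 4 → 1; 8 → 8 → 9; 9 → 9 → 7.
Collecting the images, pq = [6 3 5 2 4 8 1 9 7].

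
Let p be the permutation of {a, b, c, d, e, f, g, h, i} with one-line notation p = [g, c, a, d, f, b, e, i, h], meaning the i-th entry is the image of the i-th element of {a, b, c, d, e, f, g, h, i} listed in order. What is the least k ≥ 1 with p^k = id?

6

Decomposing into disjoint cycles gives cycle lengths 6, 2, 1.
Since disjoint cycles commute, ord(p) = lcm(6, 2) = 6.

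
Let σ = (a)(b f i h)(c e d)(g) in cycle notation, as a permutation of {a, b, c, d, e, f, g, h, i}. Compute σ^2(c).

d

c lies in the 3-cycle (c e d).
Advancing 2 steps from c: c → e → d.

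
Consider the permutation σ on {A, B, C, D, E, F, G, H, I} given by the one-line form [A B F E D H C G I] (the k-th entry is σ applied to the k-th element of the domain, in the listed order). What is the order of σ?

4

Decomposing into disjoint cycles gives cycle lengths 4, 2, 1, 1, 1.
The order is lcm(4, 2) = 4.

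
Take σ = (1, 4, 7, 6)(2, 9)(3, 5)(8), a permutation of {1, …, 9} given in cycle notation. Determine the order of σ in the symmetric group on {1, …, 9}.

The cycle type of σ is (4, 2, 2, 1).
The order of σ is the least common multiple of its cycle lengths: lcm(4, 2, 2) = 4.

4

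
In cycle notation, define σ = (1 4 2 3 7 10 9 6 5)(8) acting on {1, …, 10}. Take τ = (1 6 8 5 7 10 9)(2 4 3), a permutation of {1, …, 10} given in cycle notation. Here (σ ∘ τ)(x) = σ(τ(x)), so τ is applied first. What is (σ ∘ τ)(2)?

2

τ(2) = 4, then σ(4) = 2; composing gives (σ ∘ τ)(2) = 2.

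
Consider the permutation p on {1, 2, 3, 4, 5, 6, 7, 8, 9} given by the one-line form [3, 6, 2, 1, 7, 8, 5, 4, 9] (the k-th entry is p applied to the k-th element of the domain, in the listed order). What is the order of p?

6

The disjoint-cycle form of p has cycle lengths 6, 2, 1.
Since disjoint cycles commute, ord(p) = lcm(6, 2) = 6.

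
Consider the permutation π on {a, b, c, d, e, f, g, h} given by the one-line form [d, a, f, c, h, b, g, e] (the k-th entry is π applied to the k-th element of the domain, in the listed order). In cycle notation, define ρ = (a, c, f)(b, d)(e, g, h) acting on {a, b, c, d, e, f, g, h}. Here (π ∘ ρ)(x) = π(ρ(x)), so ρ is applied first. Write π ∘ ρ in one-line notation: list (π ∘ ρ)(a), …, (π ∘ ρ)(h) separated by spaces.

f c b a g d e h

(π ∘ ρ)(x) = π(ρ(x)). Computing each image: π(ρ(a)) = π(c) = f, π(ρ(b)) = π(d) = c, π(ρ(c)) = π(f) = b, π(ρ(d)) = π(b) = a, π(ρ(e)) = π(g) = g, π(ρ(f)) = π(a) = d, π(ρ(g)) = π(h) = e, π(ρ(h)) = π(e) = h.
Hence π ∘ ρ = [f c b a g d e h].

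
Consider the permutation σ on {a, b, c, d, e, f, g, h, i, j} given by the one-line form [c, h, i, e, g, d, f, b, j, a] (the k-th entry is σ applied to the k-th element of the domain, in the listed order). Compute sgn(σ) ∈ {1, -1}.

-1

In disjoint-cycle form the cycle lengths are 4, 4, 2.
A cycle of length ℓ contributes ℓ−1 transpositions, so σ is a product of 3 + 3 + 1 = 7 transpositions — odd.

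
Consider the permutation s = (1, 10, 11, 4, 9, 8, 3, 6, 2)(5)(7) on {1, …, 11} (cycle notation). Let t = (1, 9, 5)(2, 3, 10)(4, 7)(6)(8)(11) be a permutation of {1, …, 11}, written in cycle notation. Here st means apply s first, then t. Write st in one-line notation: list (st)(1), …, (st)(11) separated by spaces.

2 9 6 5 1 3 4 10 8 11 7

(st)(x) = t(s(x)). Computing each image: t(s(1)) = t(10) = 2, t(s(2)) = t(1) = 9, t(s(3)) = t(6) = 6, t(s(4)) = t(9) = 5, t(s(5)) = t(5) = 1, t(s(6)) = t(2) = 3, t(s(7)) = t(7) = 4, t(s(8)) = t(3) = 10, t(s(9)) = t(8) = 8, t(s(10)) = t(11) = 11, t(s(11)) = t(4) = 7.
Hence st = [2 9 6 5 1 3 4 10 8 11 7].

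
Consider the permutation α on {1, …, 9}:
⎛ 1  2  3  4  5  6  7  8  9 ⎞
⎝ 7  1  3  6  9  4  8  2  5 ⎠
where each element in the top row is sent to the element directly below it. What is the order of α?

The disjoint-cycle form of α has cycle lengths 4, 2, 2, 1.
The order is lcm(4, 2, 2) = 4.

4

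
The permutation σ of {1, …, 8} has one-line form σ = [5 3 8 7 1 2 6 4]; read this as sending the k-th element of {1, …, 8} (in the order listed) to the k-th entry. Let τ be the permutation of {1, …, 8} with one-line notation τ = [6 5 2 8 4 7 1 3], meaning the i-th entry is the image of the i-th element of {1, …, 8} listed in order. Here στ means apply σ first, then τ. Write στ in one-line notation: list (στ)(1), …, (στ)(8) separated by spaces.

4 2 3 1 6 5 7 8

Chase each element through σ then τ: 1 → 5 → 4; 2 → 3 → 2; 3 → 8 → 3; 4 → 7 → 1; 5 → 1 → 6; 6 → 2 → 5; 7 → 6 → 7; 8 → 4 → 8.
Collecting the images, στ = [4 2 3 1 6 5 7 8].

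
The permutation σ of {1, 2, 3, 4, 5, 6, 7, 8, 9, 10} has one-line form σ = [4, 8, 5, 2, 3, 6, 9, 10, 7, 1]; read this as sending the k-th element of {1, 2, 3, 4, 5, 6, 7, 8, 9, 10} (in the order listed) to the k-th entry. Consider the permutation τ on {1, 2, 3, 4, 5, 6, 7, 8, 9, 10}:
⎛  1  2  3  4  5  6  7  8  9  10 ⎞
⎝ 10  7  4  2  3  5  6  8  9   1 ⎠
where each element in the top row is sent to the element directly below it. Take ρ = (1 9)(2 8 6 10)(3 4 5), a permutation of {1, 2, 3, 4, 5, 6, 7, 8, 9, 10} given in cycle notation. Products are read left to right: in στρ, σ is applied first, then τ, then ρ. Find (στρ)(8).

9

Chase 8: σ(8) = 10; τ(10) = 1; ρ(1) = 9. Hence (στρ)(8) = 9.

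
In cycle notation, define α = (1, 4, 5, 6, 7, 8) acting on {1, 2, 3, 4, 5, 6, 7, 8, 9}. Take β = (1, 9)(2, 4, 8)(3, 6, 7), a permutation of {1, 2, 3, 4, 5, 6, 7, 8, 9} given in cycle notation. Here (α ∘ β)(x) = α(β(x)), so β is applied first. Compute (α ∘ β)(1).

(α ∘ β)(1) = α(β(1)). β(1) = 9, then α(9) = 9. So (α ∘ β)(1) = 9.

9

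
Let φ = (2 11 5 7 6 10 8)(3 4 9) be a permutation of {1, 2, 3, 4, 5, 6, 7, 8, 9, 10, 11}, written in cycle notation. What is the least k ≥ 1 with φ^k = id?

21

The cycle type of φ is (7, 3, 1).
The order of φ is the least common multiple of its cycle lengths: lcm(7, 3) = 21.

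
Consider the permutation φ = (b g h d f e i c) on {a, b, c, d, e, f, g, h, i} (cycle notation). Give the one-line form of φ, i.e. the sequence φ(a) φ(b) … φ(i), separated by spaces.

a g b f i e h d c

Reading each image from the cycles: a↦a, b↦g, c↦b, d↦f, e↦i, f↦e, g↦h, h↦d, i↦c.
So the one-line form is a g b f i e h d c.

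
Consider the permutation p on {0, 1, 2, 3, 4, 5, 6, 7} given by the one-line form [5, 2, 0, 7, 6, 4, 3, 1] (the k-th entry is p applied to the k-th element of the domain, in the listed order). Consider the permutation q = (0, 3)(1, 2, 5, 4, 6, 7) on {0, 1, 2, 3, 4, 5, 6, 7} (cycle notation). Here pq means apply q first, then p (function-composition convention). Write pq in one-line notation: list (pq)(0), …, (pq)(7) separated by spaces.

(pq)(x) = p(q(x)). Computing each image: p(q(0)) = p(3) = 7, p(q(1)) = p(2) = 0, p(q(2)) = p(5) = 4, p(q(3)) = p(0) = 5, p(q(4)) = p(6) = 3, p(q(5)) = p(4) = 6, p(q(6)) = p(7) = 1, p(q(7)) = p(1) = 2.
Hence pq = [7 0 4 5 3 6 1 2].

7 0 4 5 3 6 1 2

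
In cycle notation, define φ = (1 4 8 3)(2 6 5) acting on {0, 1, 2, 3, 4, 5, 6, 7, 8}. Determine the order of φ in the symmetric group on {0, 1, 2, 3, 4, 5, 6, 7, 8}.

The disjoint cycles have lengths 4, 3, 1, 1.
The order is lcm(4, 3) = 12.

12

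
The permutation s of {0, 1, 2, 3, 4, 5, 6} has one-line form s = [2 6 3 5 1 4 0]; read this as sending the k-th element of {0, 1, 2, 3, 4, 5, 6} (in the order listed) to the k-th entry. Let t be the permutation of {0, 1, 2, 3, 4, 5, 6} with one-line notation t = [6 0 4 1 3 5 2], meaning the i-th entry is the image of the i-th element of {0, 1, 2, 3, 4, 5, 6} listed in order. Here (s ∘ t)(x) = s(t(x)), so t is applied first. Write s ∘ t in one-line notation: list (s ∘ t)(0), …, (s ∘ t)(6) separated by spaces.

0 2 1 6 5 4 3

Chase each element through t then s: 0 → 6 → 0; 1 → 0 → 2; 2 → 4 → 1; 3 → 1 → 6; 4 → 3 → 5; 5 → 5 → 4; 6 → 2 → 3.
So s ∘ t in one-line form is 0 2 1 6 5 4 3.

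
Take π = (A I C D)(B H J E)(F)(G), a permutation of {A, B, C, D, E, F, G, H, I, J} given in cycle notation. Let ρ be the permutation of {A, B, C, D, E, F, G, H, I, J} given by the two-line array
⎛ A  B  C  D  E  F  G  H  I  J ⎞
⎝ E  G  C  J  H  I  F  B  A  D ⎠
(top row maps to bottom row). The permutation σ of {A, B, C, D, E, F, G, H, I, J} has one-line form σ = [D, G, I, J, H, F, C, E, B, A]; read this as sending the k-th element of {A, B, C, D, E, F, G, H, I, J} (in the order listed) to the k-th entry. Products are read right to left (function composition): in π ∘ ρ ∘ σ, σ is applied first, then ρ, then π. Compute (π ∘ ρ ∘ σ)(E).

H

(π ∘ ρ ∘ σ)(E) = π(ρ(σ(E))). σ(E) = H, then ρ(H) = B, then π(B) = H, so the result is H.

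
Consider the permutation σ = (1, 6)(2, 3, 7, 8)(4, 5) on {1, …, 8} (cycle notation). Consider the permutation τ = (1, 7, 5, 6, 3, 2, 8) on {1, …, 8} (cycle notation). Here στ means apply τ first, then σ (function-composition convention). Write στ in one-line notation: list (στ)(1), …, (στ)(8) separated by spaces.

(στ)(x) = σ(τ(x)). Computing each image: σ(τ(1)) = σ(7) = 8, σ(τ(2)) = σ(8) = 2, σ(τ(3)) = σ(2) = 3, σ(τ(4)) = σ(4) = 5, σ(τ(5)) = σ(6) = 1, σ(τ(6)) = σ(3) = 7, σ(τ(7)) = σ(5) = 4, σ(τ(8)) = σ(1) = 6.
Hence στ = [8 2 3 5 1 7 4 6].

8 2 3 5 1 7 4 6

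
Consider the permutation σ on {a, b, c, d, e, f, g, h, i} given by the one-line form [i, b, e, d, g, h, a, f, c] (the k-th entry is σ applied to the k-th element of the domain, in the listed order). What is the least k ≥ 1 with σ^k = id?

Decomposing into disjoint cycles gives cycle lengths 5, 2, 1, 1.
Since disjoint cycles commute, ord(σ) = lcm(5, 2) = 10.

10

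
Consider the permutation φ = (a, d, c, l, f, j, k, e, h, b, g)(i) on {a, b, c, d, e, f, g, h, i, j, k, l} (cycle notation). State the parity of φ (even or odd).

even

The cycle lengths are 11, 1.
A cycle of length ℓ contributes ℓ−1 transpositions, so φ is a product of 10 transpositions — even.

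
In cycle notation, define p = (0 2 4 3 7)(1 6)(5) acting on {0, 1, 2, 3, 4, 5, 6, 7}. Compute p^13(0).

3

0 lies in the 5-cycle (0 2 4 3 7).
On a 5-cycle, p^5 is the identity, so p^13 = p^3 there (13 ≡ 3 mod 5).
Stepping 3 places around the cycle: 0 → 2 → 4 → 3.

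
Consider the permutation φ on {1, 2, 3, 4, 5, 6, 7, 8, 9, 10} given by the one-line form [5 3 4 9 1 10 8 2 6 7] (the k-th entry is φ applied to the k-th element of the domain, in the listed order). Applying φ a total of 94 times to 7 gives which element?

Tracing 7 → 8 → … returns to 7 after 8 steps, so 7 lies in an 8-cycle (2, 3, 4, 9, 6, 10, 7, 8).
On an 8-cycle, φ^8 is the identity, so φ^94 = φ^6 there (94 ≡ 6 mod 8).
Advancing 6 steps from 7: 7 → 8 → 2 → 3 → 4 → 9 → 6.

6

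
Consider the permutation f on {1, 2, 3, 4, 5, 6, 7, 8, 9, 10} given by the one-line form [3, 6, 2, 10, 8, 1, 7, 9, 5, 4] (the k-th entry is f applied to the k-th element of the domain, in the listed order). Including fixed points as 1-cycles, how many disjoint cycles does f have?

The cycle decomposition is (1, 3, 2, 6)(4, 10)(5, 8, 9)(7), which has 4 cycles (counting 1-cycles).

4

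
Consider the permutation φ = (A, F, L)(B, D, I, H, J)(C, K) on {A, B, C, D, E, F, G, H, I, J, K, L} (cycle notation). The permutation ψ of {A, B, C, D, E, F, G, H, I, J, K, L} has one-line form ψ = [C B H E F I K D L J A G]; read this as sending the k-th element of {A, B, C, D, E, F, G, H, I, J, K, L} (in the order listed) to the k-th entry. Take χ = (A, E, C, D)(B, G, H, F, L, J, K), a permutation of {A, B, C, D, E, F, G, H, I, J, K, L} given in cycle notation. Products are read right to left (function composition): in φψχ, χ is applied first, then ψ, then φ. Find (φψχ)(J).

F

(φψχ)(J) = φ(ψ(χ(J))). χ(J) = K, then ψ(K) = A, then φ(A) = F, so the result is F.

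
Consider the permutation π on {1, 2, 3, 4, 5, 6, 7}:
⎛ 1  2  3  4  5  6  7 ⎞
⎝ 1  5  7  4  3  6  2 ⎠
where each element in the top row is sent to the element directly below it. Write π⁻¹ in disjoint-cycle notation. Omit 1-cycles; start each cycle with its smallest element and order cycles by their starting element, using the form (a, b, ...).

(2, 7, 3, 5)

First write π in disjoint cycles: (2, 5, 3, 7).
Reversing each cycle (and rotating so the smallest element leads) gives π⁻¹ = (2, 7, 3, 5).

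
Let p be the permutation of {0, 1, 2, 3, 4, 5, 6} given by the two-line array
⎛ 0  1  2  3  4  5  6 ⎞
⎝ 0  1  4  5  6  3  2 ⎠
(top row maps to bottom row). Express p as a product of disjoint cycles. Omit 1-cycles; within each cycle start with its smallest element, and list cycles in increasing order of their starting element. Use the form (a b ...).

(2 4 6)(3 5)

From 2: 2 → 4 → 6 → 2, closing the cycle (2 4 6).
Repeating from the next unused element and collecting all non-trivial cycles gives (2 4 6)(3 5).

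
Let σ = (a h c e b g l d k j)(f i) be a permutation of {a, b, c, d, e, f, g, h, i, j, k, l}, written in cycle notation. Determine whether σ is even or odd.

The cycle lengths are 10, 2.
A cycle of length ℓ contributes ℓ−1 transpositions, so σ is a product of 9 + 1 = 10 transpositions — even.

even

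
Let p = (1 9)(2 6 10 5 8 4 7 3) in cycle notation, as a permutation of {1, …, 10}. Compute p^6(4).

5

4 lies in the 8-cycle (2 6 10 5 8 4 7 3).
Advancing 6 steps from 4: 4 → 7 → 3 → 2 → 6 → 10 → 5.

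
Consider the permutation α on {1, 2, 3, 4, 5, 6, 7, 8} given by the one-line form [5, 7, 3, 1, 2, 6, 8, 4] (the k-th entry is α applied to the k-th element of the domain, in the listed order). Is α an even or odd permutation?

In disjoint-cycle form the cycle lengths are 6, 1, 1.
A cycle is odd iff its length is even; α has 1 even-length cycle, so sgn(α) = (−1)^1 and α is odd.

odd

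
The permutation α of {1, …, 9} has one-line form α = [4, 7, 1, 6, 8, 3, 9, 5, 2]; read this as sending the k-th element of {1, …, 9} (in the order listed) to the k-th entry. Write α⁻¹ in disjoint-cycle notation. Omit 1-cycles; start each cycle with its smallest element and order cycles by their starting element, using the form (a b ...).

The cycle decomposition of α is (1 4 6 3)(2 7 9)(5 8).
The inverse reverses every cycle; in canonical form, α⁻¹ = (1 3 6 4)(2 9 7)(5 8).

(1 3 6 4)(2 9 7)(5 8)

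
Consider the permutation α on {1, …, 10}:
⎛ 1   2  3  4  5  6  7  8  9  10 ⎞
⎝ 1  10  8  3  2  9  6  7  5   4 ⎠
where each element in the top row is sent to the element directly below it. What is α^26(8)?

3

Tracing 8 → 7 → … returns to 8 after 9 steps, so 8 lies in a 9-cycle (2, 10, 4, 3, 8, 7, 6, 9, 5).
Since the cycle has length 9, α^26 acts on it the same as α^8 (26 mod 9 = 8).
Advancing 8 steps from 8: 8 → 7 → 6 → 9 → 5 → 2 → 10 → 4 → 3.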